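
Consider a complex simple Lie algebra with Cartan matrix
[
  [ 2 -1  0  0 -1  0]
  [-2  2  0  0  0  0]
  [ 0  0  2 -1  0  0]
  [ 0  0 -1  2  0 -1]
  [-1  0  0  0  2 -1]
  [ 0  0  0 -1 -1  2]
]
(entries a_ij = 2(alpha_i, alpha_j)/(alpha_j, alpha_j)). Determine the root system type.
C6

The matrix has rank 6 with 2's on the diagonal. Reading the off-diagonal entries as Dynkin edges (a single edge where a_ij = a_ji = -1; a double or triple edge where a_ij * a_ji = 2 or 3), the diagram is a chain of 6 nodes with a double edge at one end; the terminal node there is the unique long simple root (C_6). One simple-root ordering that puts it in standard form is (alpha_3, alpha_4, alpha_6, alpha_5, alpha_1, alpha_2). So the algebra is type C_6, i.e. sp(12).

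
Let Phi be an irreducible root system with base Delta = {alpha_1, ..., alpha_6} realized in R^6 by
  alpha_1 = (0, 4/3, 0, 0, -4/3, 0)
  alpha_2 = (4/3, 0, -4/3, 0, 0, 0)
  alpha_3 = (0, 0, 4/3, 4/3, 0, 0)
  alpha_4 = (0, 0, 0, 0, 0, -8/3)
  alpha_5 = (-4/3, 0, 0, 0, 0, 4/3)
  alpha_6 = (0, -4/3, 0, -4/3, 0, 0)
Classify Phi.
type C_6

Compute the Cartan integers a_ij = 2(alpha_i, alpha_j)/(alpha_j, alpha_j); the resulting 6x6 Cartan matrix is
[[2, 0, 0, 0, 0, -1], [0, 2, -1, 0, -1, 0], [0, -1, 2, 0, 0, -1], [0, 0, 0, 2, -2, 0], [0, -1, 0, -1, 2, 0], [-1, 0, -1, 0, 0, 2]].
The roots have two lengths (squared-length ratio 2:1); the short ones are alpha_{1,2,3,5,6}. The associated Dynkin diagram is a chain of 6 nodes with a double edge at one end; the terminal node there is the unique long simple root (C_6), so the type is C_6 (the algebra sp(12)).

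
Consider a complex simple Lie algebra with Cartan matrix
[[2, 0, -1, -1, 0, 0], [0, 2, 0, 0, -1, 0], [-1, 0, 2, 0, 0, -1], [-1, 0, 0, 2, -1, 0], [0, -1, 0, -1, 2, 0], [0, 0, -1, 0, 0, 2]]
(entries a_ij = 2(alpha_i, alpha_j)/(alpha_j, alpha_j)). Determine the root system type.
A_6

The matrix has rank 6 with 2's on the diagonal. Reading the off-diagonal entries as Dynkin edges (a single edge where a_ij = a_ji = -1; a double or triple edge where a_ij * a_ji = 2 or 3), the diagram is a chain of 6 nodes with single edges (A_6). One simple-root ordering that puts it in standard form is (alpha_2, alpha_5, alpha_4, alpha_1, alpha_3, alpha_6). So the algebra is type A_6, i.e. sl(7).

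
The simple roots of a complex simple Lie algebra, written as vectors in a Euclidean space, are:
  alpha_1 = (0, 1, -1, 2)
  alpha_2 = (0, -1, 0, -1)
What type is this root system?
type G_2

Compute the Cartan integers a_ij = 2(alpha_i, alpha_j)/(alpha_j, alpha_j); the resulting 2x2 Cartan matrix is
[[2, -3], [-1, 2]].
The roots have two lengths (squared-length ratio 3:1); the short ones are alpha_{2}. The associated Dynkin diagram is two nodes joined by a triple edge (G_2), so the type is G_2.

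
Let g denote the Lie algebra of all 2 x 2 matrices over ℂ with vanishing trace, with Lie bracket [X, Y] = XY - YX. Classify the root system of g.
A1

This is sl(2), which has dimension 2^2 - 1 = 3 and rank 2 - 1 = 1 (a Cartan subalgebra is the diagonal traceless matrices). In the classification of classical Lie algebras, the special linear algebra sl(n+1) has type A_n; here n = 1, so the Dynkin diagram is a chain of 1 nodes with single edges (A_1). Hence the type is A_1.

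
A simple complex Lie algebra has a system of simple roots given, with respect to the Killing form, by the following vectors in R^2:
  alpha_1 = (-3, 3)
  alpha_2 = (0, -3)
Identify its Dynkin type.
Compute the Cartan integers a_ij = 2(alpha_i, alpha_j)/(alpha_j, alpha_j); the resulting 2x2 Cartan matrix is
[[2, -2], [-1, 2]].
The roots have two lengths (squared-length ratio 2:1); the short ones are alpha_{2}. The associated Dynkin diagram is a chain of 2 nodes with a double edge at one end; the terminal node there is the unique short simple root (B_2), so the type is B_2 (the algebra so(5)).

B_2 (so(5))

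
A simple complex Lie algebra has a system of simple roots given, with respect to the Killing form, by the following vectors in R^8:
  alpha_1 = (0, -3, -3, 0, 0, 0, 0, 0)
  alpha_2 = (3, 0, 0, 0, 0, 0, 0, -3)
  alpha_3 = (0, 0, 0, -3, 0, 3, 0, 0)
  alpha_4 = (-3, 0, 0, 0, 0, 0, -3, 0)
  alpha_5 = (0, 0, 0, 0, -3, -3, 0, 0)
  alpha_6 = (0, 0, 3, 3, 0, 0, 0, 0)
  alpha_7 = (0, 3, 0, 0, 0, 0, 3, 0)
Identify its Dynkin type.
Compute the Cartan integers a_ij = 2(alpha_i, alpha_j)/(alpha_j, alpha_j); the resulting 7x7 Cartan matrix is
[[2, 0, 0, 0, 0, -1, -1], [0, 2, 0, -1, 0, 0, 0], [0, 0, 2, 0, -1, -1, 0], [0, -1, 0, 2, 0, 0, -1], [0, 0, -1, 0, 2, 0, 0], [-1, 0, -1, 0, 0, 2, 0], [-1, 0, 0, -1, 0, 0, 2]].
All simple roots have the same length, so the diagram is simply laced. The associated Dynkin diagram is a chain of 7 nodes with single edges (A_7), so the type is A_7 (the algebra sl(8)).

type A_7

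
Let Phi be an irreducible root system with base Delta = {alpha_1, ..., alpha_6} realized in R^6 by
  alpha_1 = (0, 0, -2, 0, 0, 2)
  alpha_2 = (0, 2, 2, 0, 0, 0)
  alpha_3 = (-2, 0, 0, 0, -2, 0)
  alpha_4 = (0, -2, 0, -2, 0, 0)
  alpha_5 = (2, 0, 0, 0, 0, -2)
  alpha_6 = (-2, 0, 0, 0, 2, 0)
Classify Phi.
Compute the Cartan integers a_ij = 2(alpha_i, alpha_j)/(alpha_j, alpha_j); the resulting 6x6 Cartan matrix is
[[2, -1, 0, 0, -1, 0], [-1, 2, 0, -1, 0, 0], [0, 0, 2, 0, -1, 0], [0, -1, 0, 2, 0, 0], [-1, 0, -1, 0, 2, -1], [0, 0, 0, 0, -1, 2]].
All simple roots have the same length, so the diagram is simply laced. The associated Dynkin diagram is a chain of 4 nodes with a fork of two nodes at one end (D_6), so the type is D_6 (the algebra so(12)).

D_6 (so(12))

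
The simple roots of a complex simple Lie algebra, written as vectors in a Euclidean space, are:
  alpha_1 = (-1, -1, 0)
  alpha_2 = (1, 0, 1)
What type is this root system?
A_2 (sl(3))

Compute the Cartan integers a_ij = 2(alpha_i, alpha_j)/(alpha_j, alpha_j); the resulting 2x2 Cartan matrix is
[[2, -1], [-1, 2]].
All simple roots have the same length, so the diagram is simply laced. The associated Dynkin diagram is a chain of 2 nodes with single edges (A_2), so the type is A_2 (the algebra sl(3)).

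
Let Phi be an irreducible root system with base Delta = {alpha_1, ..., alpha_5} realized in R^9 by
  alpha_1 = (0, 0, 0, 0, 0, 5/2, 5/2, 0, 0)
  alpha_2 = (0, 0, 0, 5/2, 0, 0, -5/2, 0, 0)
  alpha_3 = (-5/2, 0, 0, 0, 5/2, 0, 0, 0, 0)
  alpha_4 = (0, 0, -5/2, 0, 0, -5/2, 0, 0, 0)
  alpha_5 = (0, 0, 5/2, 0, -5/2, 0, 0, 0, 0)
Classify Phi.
Compute the Cartan integers a_ij = 2(alpha_i, alpha_j)/(alpha_j, alpha_j); the resulting 5x5 Cartan matrix is
[[2, -1, 0, -1, 0], [-1, 2, 0, 0, 0], [0, 0, 2, 0, -1], [-1, 0, 0, 2, -1], [0, 0, -1, -1, 2]].
All simple roots have the same length, so the diagram is simply laced. The associated Dynkin diagram is a chain of 5 nodes with single edges (A_5), so the type is A_5 (the algebra sl(6)).

A5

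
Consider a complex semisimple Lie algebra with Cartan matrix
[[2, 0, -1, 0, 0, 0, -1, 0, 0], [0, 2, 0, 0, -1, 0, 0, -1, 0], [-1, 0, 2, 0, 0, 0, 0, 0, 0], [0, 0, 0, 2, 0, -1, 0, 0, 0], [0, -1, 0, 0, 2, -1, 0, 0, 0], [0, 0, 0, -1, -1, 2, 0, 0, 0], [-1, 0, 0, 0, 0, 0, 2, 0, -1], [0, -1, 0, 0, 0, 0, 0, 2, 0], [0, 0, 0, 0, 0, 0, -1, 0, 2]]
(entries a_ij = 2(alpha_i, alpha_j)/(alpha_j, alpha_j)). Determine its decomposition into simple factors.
type A_4 + type A_5

The diagram associated to this matrix has two connected components: the simple roots {alpha_1, alpha_3, alpha_7, alpha_9} form a chain of 4 nodes with single edges (A_4), and {alpha_2, alpha_4, alpha_5, alpha_6, alpha_8} form a chain of 5 nodes with single edges (A_5). A semisimple Lie algebra decomposes uniquely as the direct sum of simple ideals, one per connected component of its Dynkin diagram, so g ≅ A_4 ⊕ A_5 (dimension 24 + 35 = 59).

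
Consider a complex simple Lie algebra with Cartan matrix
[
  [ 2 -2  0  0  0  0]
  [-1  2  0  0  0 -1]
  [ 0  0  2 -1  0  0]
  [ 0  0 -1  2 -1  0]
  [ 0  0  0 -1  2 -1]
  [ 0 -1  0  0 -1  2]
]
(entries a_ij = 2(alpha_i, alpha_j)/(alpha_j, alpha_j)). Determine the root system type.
The matrix has rank 6 with 2's on the diagonal. Reading the off-diagonal entries as Dynkin edges (a single edge where a_ij = a_ji = -1; a double or triple edge where a_ij * a_ji = 2 or 3), the diagram is a chain of 6 nodes with a double edge at one end; the terminal node there is the unique long simple root (C_6). One simple-root ordering that puts it in standard form is (alpha_3, alpha_4, alpha_5, alpha_6, alpha_2, alpha_1). So the algebra is type C_6, i.e. sp(12).

C_6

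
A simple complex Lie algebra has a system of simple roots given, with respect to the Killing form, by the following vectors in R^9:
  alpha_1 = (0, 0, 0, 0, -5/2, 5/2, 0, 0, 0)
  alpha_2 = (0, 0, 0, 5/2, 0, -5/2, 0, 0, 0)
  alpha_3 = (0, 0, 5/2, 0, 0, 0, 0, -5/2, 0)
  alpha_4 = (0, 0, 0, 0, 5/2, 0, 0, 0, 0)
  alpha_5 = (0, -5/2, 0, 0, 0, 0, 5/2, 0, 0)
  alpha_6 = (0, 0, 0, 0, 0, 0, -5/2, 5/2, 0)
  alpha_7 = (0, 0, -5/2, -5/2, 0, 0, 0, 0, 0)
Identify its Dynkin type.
type B_7

Compute the Cartan integers a_ij = 2(alpha_i, alpha_j)/(alpha_j, alpha_j); the resulting 7x7 Cartan matrix is
[[2, -1, 0, -2, 0, 0, 0], [-1, 2, 0, 0, 0, 0, -1], [0, 0, 2, 0, 0, -1, -1], [-1, 0, 0, 2, 0, 0, 0], [0, 0, 0, 0, 2, -1, 0], [0, 0, -1, 0, -1, 2, 0], [0, -1, -1, 0, 0, 0, 2]].
The roots have two lengths (squared-length ratio 2:1); the short ones are alpha_{4}. The associated Dynkin diagram is a chain of 7 nodes with a double edge at one end; the terminal node there is the unique short simple root (B_7), so the type is B_7 (the algebra so(15)).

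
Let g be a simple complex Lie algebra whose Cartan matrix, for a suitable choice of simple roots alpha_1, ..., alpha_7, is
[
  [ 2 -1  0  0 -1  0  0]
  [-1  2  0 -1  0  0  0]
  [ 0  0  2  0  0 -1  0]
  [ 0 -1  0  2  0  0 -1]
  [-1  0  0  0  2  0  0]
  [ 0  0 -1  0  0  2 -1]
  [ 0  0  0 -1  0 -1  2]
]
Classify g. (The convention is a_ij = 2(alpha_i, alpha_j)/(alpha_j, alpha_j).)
The matrix has rank 7 with 2's on the diagonal. Reading the off-diagonal entries as Dynkin edges (a single edge where a_ij = a_ji = -1; a double or triple edge where a_ij * a_ji = 2 or 3), the diagram is a chain of 7 nodes with single edges (A_7). One simple-root ordering that puts it in standard form is (alpha_3, alpha_6, alpha_7, alpha_4, alpha_2, alpha_1, alpha_5). So the algebra is type A_7, i.e. sl(8).

A_7 (sl(8))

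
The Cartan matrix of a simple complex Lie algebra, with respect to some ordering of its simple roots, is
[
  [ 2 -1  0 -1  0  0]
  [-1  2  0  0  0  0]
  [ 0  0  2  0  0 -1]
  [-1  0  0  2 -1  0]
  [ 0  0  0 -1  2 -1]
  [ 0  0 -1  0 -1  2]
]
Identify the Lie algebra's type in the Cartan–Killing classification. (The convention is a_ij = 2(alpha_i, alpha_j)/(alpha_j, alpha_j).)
A6

The matrix has rank 6 with 2's on the diagonal. Reading the off-diagonal entries as Dynkin edges (a single edge where a_ij = a_ji = -1; a double or triple edge where a_ij * a_ji = 2 or 3), the diagram is a chain of 6 nodes with single edges (A_6). One simple-root ordering that puts it in standard form is (alpha_3, alpha_6, alpha_5, alpha_4, alpha_1, alpha_2). So the algebra is type A_6, i.e. sl(7).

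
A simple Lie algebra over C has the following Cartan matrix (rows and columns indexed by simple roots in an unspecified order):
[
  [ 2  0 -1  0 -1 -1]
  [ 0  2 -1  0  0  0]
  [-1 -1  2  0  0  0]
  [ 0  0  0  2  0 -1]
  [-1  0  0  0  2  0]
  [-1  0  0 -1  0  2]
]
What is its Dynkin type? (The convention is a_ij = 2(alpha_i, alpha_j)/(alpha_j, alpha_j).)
The matrix has rank 6 with 2's on the diagonal. Reading the off-diagonal entries as Dynkin edges (a single edge where a_ij = a_ji = -1; a double or triple edge where a_ij * a_ji = 2 or 3), the diagram is a chain of 5 nodes with one extra node attached to the third node from one end (E_6). One simple-root ordering that puts it in standard form is (alpha_2, alpha_5, alpha_3, alpha_1, alpha_6, alpha_4). So the algebra is type E_6.

E6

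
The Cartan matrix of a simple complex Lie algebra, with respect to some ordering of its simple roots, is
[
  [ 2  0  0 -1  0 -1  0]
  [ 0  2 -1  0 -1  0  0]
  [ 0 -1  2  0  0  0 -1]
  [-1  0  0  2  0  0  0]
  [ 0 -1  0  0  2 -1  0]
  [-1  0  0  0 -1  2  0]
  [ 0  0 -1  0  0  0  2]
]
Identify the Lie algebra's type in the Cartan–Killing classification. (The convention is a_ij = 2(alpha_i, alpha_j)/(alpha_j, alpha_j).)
The matrix has rank 7 with 2's on the diagonal. Reading the off-diagonal entries as Dynkin edges (a single edge where a_ij = a_ji = -1; a double or triple edge where a_ij * a_ji = 2 or 3), the diagram is a chain of 7 nodes with single edges (A_7). One simple-root ordering that puts it in standard form is (alpha_4, alpha_1, alpha_6, alpha_5, alpha_2, alpha_3, alpha_7). So the algebra is type A_7, i.e. sl(8).

type A_7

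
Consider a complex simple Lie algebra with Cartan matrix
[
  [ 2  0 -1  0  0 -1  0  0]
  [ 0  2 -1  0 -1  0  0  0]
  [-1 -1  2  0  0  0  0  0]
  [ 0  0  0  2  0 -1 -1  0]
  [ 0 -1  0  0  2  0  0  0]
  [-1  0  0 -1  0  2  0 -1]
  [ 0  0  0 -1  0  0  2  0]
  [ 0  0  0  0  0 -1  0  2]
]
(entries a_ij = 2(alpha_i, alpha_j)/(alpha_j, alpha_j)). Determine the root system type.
The matrix has rank 8 with 2's on the diagonal. Reading the off-diagonal entries as Dynkin edges (a single edge where a_ij = a_ji = -1; a double or triple edge where a_ij * a_ji = 2 or 3), the diagram is a chain of 7 nodes with one extra node attached to the third node from one end (E_8). One simple-root ordering that puts it in standard form is (alpha_7, alpha_8, alpha_4, alpha_6, alpha_1, alpha_3, alpha_2, alpha_5). So the algebra is type E_8.

E_8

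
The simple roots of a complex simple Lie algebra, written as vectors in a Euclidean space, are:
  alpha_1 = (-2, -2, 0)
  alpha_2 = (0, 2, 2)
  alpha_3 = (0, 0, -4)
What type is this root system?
Compute the Cartan integers a_ij = 2(alpha_i, alpha_j)/(alpha_j, alpha_j); the resulting 3x3 Cartan matrix is
[[2, -1, 0], [-1, 2, -1], [0, -2, 2]].
The roots have two lengths (squared-length ratio 2:1); the short ones are alpha_{1,2}. The associated Dynkin diagram is a chain of 3 nodes with a double edge at one end; the terminal node there is the unique long simple root (C_3), so the type is C_3 (the algebra sp(6)).

C_3 (sp(6))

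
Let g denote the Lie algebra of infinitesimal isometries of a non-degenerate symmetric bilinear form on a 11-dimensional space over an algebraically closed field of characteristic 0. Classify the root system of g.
B_5

This is so(11) with 11 odd, which has dimension 11(11-1)/2 = 55 and rank (11-1)/2 = 5. In the classification of classical Lie algebras, the orthogonal algebra so(2n+1) in an odd number of variables has type B_n; here n = 5, so the Dynkin diagram is a chain of 5 nodes with a double edge at one end; the terminal node there is the unique short simple root (B_5). Hence the type is B_5.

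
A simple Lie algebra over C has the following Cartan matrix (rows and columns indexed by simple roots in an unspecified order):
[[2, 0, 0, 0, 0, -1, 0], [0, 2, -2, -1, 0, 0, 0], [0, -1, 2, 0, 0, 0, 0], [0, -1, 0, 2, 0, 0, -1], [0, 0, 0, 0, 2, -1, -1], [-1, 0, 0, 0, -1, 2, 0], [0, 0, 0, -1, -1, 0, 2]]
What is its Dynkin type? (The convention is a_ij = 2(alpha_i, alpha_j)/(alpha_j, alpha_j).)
B_7 (so(15))

The matrix has rank 7 with 2's on the diagonal. Reading the off-diagonal entries as Dynkin edges (a single edge where a_ij = a_ji = -1; a double or triple edge where a_ij * a_ji = 2 or 3), the diagram is a chain of 7 nodes with a double edge at one end; the terminal node there is the unique short simple root (B_7). One simple-root ordering that puts it in standard form is (alpha_1, alpha_6, alpha_5, alpha_7, alpha_4, alpha_2, alpha_3). So the algebra is type B_7, i.e. so(15).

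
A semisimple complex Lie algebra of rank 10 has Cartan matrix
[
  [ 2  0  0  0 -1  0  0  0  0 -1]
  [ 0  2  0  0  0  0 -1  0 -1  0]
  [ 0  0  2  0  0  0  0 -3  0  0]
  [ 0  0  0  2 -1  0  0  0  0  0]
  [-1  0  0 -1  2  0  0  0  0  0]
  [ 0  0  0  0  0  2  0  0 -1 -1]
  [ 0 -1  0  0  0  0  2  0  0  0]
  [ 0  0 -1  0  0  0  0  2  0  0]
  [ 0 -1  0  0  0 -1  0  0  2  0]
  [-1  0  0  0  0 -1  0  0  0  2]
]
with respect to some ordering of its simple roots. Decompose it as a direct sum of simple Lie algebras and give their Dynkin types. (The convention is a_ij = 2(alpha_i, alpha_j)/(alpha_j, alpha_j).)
A_8 (sl(9)) + G_2

The diagram associated to this matrix has two connected components: the simple roots {alpha_1, alpha_2, alpha_4, alpha_5, alpha_6, alpha_7, alpha_9, alpha_10} form a chain of 8 nodes with single edges (A_8), and {alpha_3, alpha_8} form two nodes joined by a triple edge (G_2). A semisimple Lie algebra decomposes uniquely as the direct sum of simple ideals, one per connected component of its Dynkin diagram, so g ≅ A_8 ⊕ G_2 (dimension 80 + 14 = 94).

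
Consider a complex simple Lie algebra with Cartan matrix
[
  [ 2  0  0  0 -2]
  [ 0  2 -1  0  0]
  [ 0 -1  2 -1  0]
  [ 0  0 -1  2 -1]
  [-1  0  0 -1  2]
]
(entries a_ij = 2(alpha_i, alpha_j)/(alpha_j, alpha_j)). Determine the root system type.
The matrix has rank 5 with 2's on the diagonal. Reading the off-diagonal entries as Dynkin edges (a single edge where a_ij = a_ji = -1; a double or triple edge where a_ij * a_ji = 2 or 3), the diagram is a chain of 5 nodes with a double edge at one end; the terminal node there is the unique long simple root (C_5). One simple-root ordering that puts it in standard form is (alpha_2, alpha_3, alpha_4, alpha_5, alpha_1). So the algebra is type C_5, i.e. sp(10).

C5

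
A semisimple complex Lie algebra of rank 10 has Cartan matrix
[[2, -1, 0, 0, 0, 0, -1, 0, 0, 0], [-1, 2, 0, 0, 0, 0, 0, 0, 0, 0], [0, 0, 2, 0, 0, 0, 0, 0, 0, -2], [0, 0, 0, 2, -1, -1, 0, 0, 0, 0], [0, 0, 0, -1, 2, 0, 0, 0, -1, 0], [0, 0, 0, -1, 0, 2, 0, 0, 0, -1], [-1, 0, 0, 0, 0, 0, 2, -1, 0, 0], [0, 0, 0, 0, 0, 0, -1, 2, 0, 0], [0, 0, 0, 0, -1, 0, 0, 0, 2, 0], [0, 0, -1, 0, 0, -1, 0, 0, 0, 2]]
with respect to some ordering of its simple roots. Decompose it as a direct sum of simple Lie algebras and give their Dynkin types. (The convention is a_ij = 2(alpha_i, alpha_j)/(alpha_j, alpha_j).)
The diagram associated to this matrix has two connected components: the simple roots {alpha_1, alpha_2, alpha_7, alpha_8} form a chain of 4 nodes with single edges (A_4), and {alpha_3, alpha_4, alpha_5, alpha_6, alpha_9, alpha_10} form a chain of 6 nodes with a double edge at one end; the terminal node there is the unique long simple root (C_6). A semisimple Lie algebra decomposes uniquely as the direct sum of simple ideals, one per connected component of its Dynkin diagram, so g ≅ A_4 ⊕ C_6 (dimension 24 + 78 = 102).

A_4 + C_6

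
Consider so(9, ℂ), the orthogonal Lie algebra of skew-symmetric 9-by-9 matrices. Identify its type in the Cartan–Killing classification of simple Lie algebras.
B_4 (so(9))

This is so(9) with 9 odd, which has dimension 9(9-1)/2 = 36 and rank (9-1)/2 = 4. In the classification of classical Lie algebras, the orthogonal algebra so(2n+1) in an odd number of variables has type B_n; here n = 4, so the Dynkin diagram is a chain of 4 nodes with a double edge at one end; the terminal node there is the unique short simple root (B_4). Hence the type is B_4.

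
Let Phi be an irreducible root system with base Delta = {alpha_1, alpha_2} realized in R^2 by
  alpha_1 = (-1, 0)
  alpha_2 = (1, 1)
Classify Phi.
Compute the Cartan integers a_ij = 2(alpha_i, alpha_j)/(alpha_j, alpha_j); the resulting 2x2 Cartan matrix is
[[2, -1], [-2, 2]].
The roots have two lengths (squared-length ratio 2:1); the short ones are alpha_{1}. The associated Dynkin diagram is a chain of 2 nodes with a double edge at one end; the terminal node there is the unique short simple root (B_2), so the type is B_2 (the algebra so(5)).

B2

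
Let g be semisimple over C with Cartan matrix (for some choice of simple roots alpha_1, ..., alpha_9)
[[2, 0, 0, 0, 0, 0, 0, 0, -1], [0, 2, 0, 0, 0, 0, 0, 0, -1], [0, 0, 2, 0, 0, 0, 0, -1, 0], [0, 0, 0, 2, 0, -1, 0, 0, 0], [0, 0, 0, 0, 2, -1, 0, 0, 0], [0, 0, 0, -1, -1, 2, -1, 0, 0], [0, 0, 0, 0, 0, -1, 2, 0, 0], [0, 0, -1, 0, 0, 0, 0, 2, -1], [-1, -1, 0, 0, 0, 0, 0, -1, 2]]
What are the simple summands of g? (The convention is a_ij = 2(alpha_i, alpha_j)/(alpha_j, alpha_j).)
The diagram associated to this matrix has two connected components: the simple roots {alpha_4, alpha_5, alpha_6, alpha_7} form a chain of 2 nodes with a fork of two nodes at one end (D_4), and {alpha_1, alpha_2, alpha_3, alpha_8, alpha_9} form a chain of 3 nodes with a fork of two nodes at one end (D_5). A semisimple Lie algebra decomposes uniquely as the direct sum of simple ideals, one per connected component of its Dynkin diagram, so g ≅ D_4 ⊕ D_5 (dimension 28 + 45 = 73).

type D_4 + type D_5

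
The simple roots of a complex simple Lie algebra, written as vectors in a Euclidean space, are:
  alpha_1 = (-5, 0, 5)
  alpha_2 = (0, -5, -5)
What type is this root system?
A_2

Compute the Cartan integers a_ij = 2(alpha_i, alpha_j)/(alpha_j, alpha_j); the resulting 2x2 Cartan matrix is
[[2, -1], [-1, 2]].
All simple roots have the same length, so the diagram is simply laced. The associated Dynkin diagram is a chain of 2 nodes with single edges (A_2), so the type is A_2 (the algebra sl(3)).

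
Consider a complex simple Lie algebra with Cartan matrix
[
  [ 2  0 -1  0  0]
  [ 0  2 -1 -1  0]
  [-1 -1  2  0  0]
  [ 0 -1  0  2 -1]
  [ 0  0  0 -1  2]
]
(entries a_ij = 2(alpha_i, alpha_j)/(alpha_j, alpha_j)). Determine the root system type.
The matrix has rank 5 with 2's on the diagonal. Reading the off-diagonal entries as Dynkin edges (a single edge where a_ij = a_ji = -1; a double or triple edge where a_ij * a_ji = 2 or 3), the diagram is a chain of 5 nodes with single edges (A_5). One simple-root ordering that puts it in standard form is (alpha_5, alpha_4, alpha_2, alpha_3, alpha_1). So the algebra is type A_5, i.e. sl(6).

A_5 (sl(6))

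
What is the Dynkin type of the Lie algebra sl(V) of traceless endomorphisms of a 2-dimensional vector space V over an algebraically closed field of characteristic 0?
This is sl(2), which has dimension 2^2 - 1 = 3 and rank 2 - 1 = 1 (a Cartan subalgebra is the diagonal traceless matrices). In the classification of classical Lie algebras, the special linear algebra sl(n+1) has type A_n; here n = 1, so the Dynkin diagram is a chain of 1 nodes with single edges (A_1). Hence the type is A_1.

type A_1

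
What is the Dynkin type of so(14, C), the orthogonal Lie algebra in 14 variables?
This is so(14) with 14 even, which has dimension 14(14-1)/2 = 91 and rank 14/2 = 7. In the classification of classical Lie algebras, the orthogonal algebra so(2n) in an even number of variables has type D_n; here n = 7, so the Dynkin diagram is a chain of 5 nodes with a fork of two nodes at one end (D_7). Hence the type is D_7.

D_7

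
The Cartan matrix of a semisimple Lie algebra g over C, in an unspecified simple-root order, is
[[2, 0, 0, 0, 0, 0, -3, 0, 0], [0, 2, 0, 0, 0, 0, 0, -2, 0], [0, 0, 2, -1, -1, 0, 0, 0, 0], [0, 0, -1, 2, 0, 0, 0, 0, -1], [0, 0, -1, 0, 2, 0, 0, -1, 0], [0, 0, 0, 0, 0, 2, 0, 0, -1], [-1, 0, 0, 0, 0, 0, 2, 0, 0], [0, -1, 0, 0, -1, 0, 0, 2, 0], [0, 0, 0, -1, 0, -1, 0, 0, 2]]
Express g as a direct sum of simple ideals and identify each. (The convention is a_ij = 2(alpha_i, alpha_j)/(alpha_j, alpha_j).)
C_7 (sp(14)) + G_2

The diagram associated to this matrix has two connected components: the simple roots {alpha_2, alpha_3, alpha_4, alpha_5, alpha_6, alpha_8, alpha_9} form a chain of 7 nodes with a double edge at one end; the terminal node there is the unique long simple root (C_7), and {alpha_1, alpha_7} form two nodes joined by a triple edge (G_2). A semisimple Lie algebra decomposes uniquely as the direct sum of simple ideals, one per connected component of its Dynkin diagram, so g ≅ C_7 ⊕ G_2 (dimension 105 + 14 = 119).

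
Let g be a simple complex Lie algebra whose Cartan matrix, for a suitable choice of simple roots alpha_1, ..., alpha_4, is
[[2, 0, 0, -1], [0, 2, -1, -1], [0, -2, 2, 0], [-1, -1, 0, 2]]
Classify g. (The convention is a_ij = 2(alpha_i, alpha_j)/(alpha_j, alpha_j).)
C_4 (sp(8))

The matrix has rank 4 with 2's on the diagonal. Reading the off-diagonal entries as Dynkin edges (a single edge where a_ij = a_ji = -1; a double or triple edge where a_ij * a_ji = 2 or 3), the diagram is a chain of 4 nodes with a double edge at one end; the terminal node there is the unique long simple root (C_4). One simple-root ordering that puts it in standard form is (alpha_1, alpha_4, alpha_2, alpha_3). So the algebra is type C_4, i.e. sp(8).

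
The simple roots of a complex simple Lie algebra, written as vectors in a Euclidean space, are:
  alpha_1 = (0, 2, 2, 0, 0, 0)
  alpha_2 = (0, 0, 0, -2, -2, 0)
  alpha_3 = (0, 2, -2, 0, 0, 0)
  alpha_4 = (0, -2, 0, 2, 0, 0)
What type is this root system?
D4

Compute the Cartan integers a_ij = 2(alpha_i, alpha_j)/(alpha_j, alpha_j); the resulting 4x4 Cartan matrix is
[[2, 0, 0, -1], [0, 2, 0, -1], [0, 0, 2, -1], [-1, -1, -1, 2]].
All simple roots have the same length, so the diagram is simply laced. The associated Dynkin diagram is a chain of 2 nodes with a fork of two nodes at one end (D_4), so the type is D_4 (the algebra so(8)).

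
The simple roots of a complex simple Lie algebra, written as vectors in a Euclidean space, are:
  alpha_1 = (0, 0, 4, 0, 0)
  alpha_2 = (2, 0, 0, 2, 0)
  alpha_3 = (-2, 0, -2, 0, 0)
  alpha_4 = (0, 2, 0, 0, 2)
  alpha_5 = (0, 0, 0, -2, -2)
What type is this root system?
Compute the Cartan integers a_ij = 2(alpha_i, alpha_j)/(alpha_j, alpha_j); the resulting 5x5 Cartan matrix is
[[2, 0, -2, 0, 0], [0, 2, -1, 0, -1], [-1, -1, 2, 0, 0], [0, 0, 0, 2, -1], [0, -1, 0, -1, 2]].
The roots have two lengths (squared-length ratio 2:1); the short ones are alpha_{2,3,4,5}. The associated Dynkin diagram is a chain of 5 nodes with a double edge at one end; the terminal node there is the unique long simple root (C_5), so the type is C_5 (the algebra sp(10)).

C_5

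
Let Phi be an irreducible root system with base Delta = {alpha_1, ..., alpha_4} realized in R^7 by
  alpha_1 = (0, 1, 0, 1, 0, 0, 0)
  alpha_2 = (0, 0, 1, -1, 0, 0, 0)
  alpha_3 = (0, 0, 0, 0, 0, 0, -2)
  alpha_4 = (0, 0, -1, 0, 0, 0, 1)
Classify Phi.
Compute the Cartan integers a_ij = 2(alpha_i, alpha_j)/(alpha_j, alpha_j); the resulting 4x4 Cartan matrix is
[[2, -1, 0, 0], [-1, 2, 0, -1], [0, 0, 2, -2], [0, -1, -1, 2]].
The roots have two lengths (squared-length ratio 2:1); the short ones are alpha_{1,2,4}. The associated Dynkin diagram is a chain of 4 nodes with a double edge at one end; the terminal node there is the unique long simple root (C_4), so the type is C_4 (the algebra sp(8)).

type C_4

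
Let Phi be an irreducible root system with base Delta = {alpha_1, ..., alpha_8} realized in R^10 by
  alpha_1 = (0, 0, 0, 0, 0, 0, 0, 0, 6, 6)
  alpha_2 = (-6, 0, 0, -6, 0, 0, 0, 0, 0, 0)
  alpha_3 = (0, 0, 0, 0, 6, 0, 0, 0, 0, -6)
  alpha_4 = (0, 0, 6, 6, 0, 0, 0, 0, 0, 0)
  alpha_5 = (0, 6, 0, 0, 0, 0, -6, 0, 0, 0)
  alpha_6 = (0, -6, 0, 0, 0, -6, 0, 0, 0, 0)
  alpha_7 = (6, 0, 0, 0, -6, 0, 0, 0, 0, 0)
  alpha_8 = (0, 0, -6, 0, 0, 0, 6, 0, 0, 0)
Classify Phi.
Compute the Cartan integers a_ij = 2(alpha_i, alpha_j)/(alpha_j, alpha_j); the resulting 8x8 Cartan matrix is
[[2, 0, -1, 0, 0, 0, 0, 0], [0, 2, 0, -1, 0, 0, -1, 0], [-1, 0, 2, 0, 0, 0, -1, 0], [0, -1, 0, 2, 0, 0, 0, -1], [0, 0, 0, 0, 2, -1, 0, -1], [0, 0, 0, 0, -1, 2, 0, 0], [0, -1, -1, 0, 0, 0, 2, 0], [0, 0, 0, -1, -1, 0, 0, 2]].
All simple roots have the same length, so the diagram is simply laced. The associated Dynkin diagram is a chain of 8 nodes with single edges (A_8), so the type is A_8 (the algebra sl(9)).

A8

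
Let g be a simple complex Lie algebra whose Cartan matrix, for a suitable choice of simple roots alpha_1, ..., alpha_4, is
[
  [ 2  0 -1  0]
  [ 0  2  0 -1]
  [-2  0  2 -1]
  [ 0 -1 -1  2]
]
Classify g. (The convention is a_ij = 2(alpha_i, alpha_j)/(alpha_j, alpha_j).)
B4

The matrix has rank 4 with 2's on the diagonal. Reading the off-diagonal entries as Dynkin edges (a single edge where a_ij = a_ji = -1; a double or triple edge where a_ij * a_ji = 2 or 3), the diagram is a chain of 4 nodes with a double edge at one end; the terminal node there is the unique short simple root (B_4). One simple-root ordering that puts it in standard form is (alpha_2, alpha_4, alpha_3, alpha_1). So the algebra is type B_4, i.e. so(9).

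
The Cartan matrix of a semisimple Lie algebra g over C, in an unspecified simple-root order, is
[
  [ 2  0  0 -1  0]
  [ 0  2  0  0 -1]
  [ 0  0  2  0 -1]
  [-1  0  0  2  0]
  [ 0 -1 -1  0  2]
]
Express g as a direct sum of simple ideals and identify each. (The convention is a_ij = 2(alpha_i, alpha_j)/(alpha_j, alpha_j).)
The diagram associated to this matrix has two connected components: the simple roots {alpha_1, alpha_4} form a chain of 2 nodes with single edges (A_2), and {alpha_2, alpha_3, alpha_5} form a chain of 3 nodes with single edges (A_3). A semisimple Lie algebra decomposes uniquely as the direct sum of simple ideals, one per connected component of its Dynkin diagram, so g ≅ A_2 ⊕ A_3 (dimension 8 + 15 = 23).

A_2 (sl(3)) ⊕ A_3 (sl(4))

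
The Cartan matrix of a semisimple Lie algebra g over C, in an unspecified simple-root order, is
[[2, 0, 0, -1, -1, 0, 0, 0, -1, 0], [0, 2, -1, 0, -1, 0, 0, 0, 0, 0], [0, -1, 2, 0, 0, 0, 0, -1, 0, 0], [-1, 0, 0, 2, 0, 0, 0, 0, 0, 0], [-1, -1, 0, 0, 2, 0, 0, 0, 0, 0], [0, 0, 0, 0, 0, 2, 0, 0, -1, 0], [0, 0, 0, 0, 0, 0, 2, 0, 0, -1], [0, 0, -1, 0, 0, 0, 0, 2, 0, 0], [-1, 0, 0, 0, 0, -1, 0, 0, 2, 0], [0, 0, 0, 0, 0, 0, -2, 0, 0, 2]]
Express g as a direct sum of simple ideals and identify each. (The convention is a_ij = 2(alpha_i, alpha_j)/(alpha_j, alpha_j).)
B_2 (so(5)) + E_8

The diagram associated to this matrix has two connected components: the simple roots {alpha_7, alpha_10} form a chain of 2 nodes with a double edge at one end; the terminal node there is the unique short simple root (B_2), and {alpha_1, alpha_2, alpha_3, alpha_4, alpha_5, alpha_6, alpha_8, alpha_9} form a chain of 7 nodes with one extra node attached to the third node from one end (E_8). A semisimple Lie algebra decomposes uniquely as the direct sum of simple ideals, one per connected component of its Dynkin diagram, so g ≅ B_2 ⊕ E_8 (dimension 10 + 248 = 258).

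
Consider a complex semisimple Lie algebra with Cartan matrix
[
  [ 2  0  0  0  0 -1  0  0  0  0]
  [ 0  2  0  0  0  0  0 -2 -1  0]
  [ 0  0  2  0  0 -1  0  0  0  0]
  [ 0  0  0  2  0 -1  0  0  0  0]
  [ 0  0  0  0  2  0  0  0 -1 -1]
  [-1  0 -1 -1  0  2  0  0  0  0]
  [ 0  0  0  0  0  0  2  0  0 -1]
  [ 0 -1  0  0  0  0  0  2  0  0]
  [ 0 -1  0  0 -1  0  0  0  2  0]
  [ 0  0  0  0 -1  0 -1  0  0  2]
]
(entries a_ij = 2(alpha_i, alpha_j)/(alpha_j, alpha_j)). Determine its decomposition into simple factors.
B_6 (so(13)) + D_4 (so(8))

The diagram associated to this matrix has two connected components: the simple roots {alpha_2, alpha_5, alpha_7, alpha_8, alpha_9, alpha_10} form a chain of 6 nodes with a double edge at one end; the terminal node there is the unique short simple root (B_6), and {alpha_1, alpha_3, alpha_4, alpha_6} form a chain of 2 nodes with a fork of two nodes at one end (D_4). A semisimple Lie algebra decomposes uniquely as the direct sum of simple ideals, one per connected component of its Dynkin diagram, so g ≅ B_6 ⊕ D_4 (dimension 78 + 28 = 106).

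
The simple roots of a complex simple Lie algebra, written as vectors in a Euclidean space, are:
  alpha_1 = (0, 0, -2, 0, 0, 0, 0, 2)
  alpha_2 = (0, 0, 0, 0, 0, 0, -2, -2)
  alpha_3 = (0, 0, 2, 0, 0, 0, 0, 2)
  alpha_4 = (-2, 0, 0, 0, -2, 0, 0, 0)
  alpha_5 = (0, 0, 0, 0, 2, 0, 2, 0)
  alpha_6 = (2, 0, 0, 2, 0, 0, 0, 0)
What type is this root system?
Compute the Cartan integers a_ij = 2(alpha_i, alpha_j)/(alpha_j, alpha_j); the resulting 6x6 Cartan matrix is
[[2, -1, 0, 0, 0, 0], [-1, 2, -1, 0, -1, 0], [0, -1, 2, 0, 0, 0], [0, 0, 0, 2, -1, -1], [0, -1, 0, -1, 2, 0], [0, 0, 0, -1, 0, 2]].
All simple roots have the same length, so the diagram is simply laced. The associated Dynkin diagram is a chain of 4 nodes with a fork of two nodes at one end (D_6), so the type is D_6 (the algebra so(12)).

D_6 (so(12))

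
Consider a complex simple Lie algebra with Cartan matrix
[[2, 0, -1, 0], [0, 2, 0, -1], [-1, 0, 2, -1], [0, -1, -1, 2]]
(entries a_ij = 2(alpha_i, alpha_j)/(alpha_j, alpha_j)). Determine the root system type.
type A_4

The matrix has rank 4 with 2's on the diagonal. Reading the off-diagonal entries as Dynkin edges (a single edge where a_ij = a_ji = -1; a double or triple edge where a_ij * a_ji = 2 or 3), the diagram is a chain of 4 nodes with single edges (A_4). One simple-root ordering that puts it in standard form is (alpha_1, alpha_3, alpha_4, alpha_2). So the algebra is type A_4, i.e. sl(5).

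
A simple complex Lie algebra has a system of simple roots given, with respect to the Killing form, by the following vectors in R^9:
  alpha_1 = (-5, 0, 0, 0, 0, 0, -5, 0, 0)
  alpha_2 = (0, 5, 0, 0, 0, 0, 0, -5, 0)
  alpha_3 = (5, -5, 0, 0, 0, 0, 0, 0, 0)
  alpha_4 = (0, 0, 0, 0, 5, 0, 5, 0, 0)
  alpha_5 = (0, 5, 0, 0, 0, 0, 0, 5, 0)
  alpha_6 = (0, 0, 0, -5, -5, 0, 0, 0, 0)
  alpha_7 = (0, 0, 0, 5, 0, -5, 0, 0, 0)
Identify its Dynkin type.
D_7 (so(14))

Compute the Cartan integers a_ij = 2(alpha_i, alpha_j)/(alpha_j, alpha_j); the resulting 7x7 Cartan matrix is
[[2, 0, -1, -1, 0, 0, 0], [0, 2, -1, 0, 0, 0, 0], [-1, -1, 2, 0, -1, 0, 0], [-1, 0, 0, 2, 0, -1, 0], [0, 0, -1, 0, 2, 0, 0], [0, 0, 0, -1, 0, 2, -1], [0, 0, 0, 0, 0, -1, 2]].
All simple roots have the same length, so the diagram is simply laced. The associated Dynkin diagram is a chain of 5 nodes with a fork of two nodes at one end (D_7), so the type is D_7 (the algebra so(14)).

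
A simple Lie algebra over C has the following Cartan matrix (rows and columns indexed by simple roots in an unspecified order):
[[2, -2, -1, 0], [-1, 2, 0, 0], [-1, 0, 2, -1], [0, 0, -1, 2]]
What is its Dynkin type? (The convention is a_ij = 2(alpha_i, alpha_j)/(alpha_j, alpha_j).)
type B_4

The matrix has rank 4 with 2's on the diagonal. Reading the off-diagonal entries as Dynkin edges (a single edge where a_ij = a_ji = -1; a double or triple edge where a_ij * a_ji = 2 or 3), the diagram is a chain of 4 nodes with a double edge at one end; the terminal node there is the unique short simple root (B_4). One simple-root ordering that puts it in standard form is (alpha_4, alpha_3, alpha_1, alpha_2). So the algebra is type B_4, i.e. so(9).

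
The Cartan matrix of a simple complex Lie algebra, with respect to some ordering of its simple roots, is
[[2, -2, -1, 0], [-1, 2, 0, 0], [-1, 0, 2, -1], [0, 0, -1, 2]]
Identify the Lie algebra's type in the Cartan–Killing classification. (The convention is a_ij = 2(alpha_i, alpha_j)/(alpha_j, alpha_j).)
The matrix has rank 4 with 2's on the diagonal. Reading the off-diagonal entries as Dynkin edges (a single edge where a_ij = a_ji = -1; a double or triple edge where a_ij * a_ji = 2 or 3), the diagram is a chain of 4 nodes with a double edge at one end; the terminal node there is the unique short simple root (B_4). One simple-root ordering that puts it in standard form is (alpha_4, alpha_3, alpha_1, alpha_2). So the algebra is type B_4, i.e. so(9).

B4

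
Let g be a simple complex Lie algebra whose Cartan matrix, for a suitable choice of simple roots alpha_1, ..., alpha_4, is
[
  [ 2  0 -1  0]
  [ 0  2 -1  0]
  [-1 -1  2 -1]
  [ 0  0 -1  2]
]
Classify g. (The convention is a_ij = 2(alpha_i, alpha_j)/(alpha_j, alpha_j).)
The matrix has rank 4 with 2's on the diagonal. Reading the off-diagonal entries as Dynkin edges (a single edge where a_ij = a_ji = -1; a double or triple edge where a_ij * a_ji = 2 or 3), the diagram is a chain of 2 nodes with a fork of two nodes at one end (D_4). One simple-root ordering that puts it in standard form is (alpha_2, alpha_3, alpha_1, alpha_4). So the algebra is type D_4, i.e. so(8).

D_4 (so(8))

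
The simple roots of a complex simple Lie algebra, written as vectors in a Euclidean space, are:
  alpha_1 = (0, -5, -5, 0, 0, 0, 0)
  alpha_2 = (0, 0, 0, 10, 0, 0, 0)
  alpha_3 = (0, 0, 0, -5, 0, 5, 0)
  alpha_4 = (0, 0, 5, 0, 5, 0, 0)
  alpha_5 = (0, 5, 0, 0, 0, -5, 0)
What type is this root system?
C_5 (sp(10))

Compute the Cartan integers a_ij = 2(alpha_i, alpha_j)/(alpha_j, alpha_j); the resulting 5x5 Cartan matrix is
[[2, 0, 0, -1, -1], [0, 2, -2, 0, 0], [0, -1, 2, 0, -1], [-1, 0, 0, 2, 0], [-1, 0, -1, 0, 2]].
The roots have two lengths (squared-length ratio 2:1); the short ones are alpha_{1,3,4,5}. The associated Dynkin diagram is a chain of 5 nodes with a double edge at one end; the terminal node there is the unique long simple root (C_5), so the type is C_5 (the algebra sp(10)).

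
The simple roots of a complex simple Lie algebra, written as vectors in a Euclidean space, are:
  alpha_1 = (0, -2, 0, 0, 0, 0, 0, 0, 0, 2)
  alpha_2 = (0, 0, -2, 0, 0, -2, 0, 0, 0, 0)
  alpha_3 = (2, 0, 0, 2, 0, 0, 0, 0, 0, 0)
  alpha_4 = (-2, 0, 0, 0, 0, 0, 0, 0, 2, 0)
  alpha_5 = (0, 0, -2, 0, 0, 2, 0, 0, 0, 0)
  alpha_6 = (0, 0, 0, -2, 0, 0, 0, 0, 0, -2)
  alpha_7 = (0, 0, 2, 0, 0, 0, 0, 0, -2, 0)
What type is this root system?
Compute the Cartan integers a_ij = 2(alpha_i, alpha_j)/(alpha_j, alpha_j); the resulting 7x7 Cartan matrix is
[[2, 0, 0, 0, 0, -1, 0], [0, 2, 0, 0, 0, 0, -1], [0, 0, 2, -1, 0, -1, 0], [0, 0, -1, 2, 0, 0, -1], [0, 0, 0, 0, 2, 0, -1], [-1, 0, -1, 0, 0, 2, 0], [0, -1, 0, -1, -1, 0, 2]].
All simple roots have the same length, so the diagram is simply laced. The associated Dynkin diagram is a chain of 5 nodes with a fork of two nodes at one end (D_7), so the type is D_7 (the algebra so(14)).

D_7 (so(14))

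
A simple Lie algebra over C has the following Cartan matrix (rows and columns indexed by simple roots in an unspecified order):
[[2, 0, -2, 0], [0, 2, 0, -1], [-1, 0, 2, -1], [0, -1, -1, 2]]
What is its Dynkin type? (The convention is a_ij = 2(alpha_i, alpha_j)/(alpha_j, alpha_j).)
The matrix has rank 4 with 2's on the diagonal. Reading the off-diagonal entries as Dynkin edges (a single edge where a_ij = a_ji = -1; a double or triple edge where a_ij * a_ji = 2 or 3), the diagram is a chain of 4 nodes with a double edge at one end; the terminal node there is the unique long simple root (C_4). One simple-root ordering that puts it in standard form is (alpha_2, alpha_4, alpha_3, alpha_1). So the algebra is type C_4, i.e. sp(8).

type C_4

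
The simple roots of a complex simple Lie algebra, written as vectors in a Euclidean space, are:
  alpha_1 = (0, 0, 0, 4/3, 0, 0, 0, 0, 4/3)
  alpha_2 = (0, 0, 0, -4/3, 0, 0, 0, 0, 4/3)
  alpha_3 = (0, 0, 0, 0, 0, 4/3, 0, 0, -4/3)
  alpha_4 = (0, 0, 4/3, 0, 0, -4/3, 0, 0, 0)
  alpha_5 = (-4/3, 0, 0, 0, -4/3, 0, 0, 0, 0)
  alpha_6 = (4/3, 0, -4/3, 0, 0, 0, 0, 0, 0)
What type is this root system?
D6

Compute the Cartan integers a_ij = 2(alpha_i, alpha_j)/(alpha_j, alpha_j); the resulting 6x6 Cartan matrix is
[[2, 0, -1, 0, 0, 0], [0, 2, -1, 0, 0, 0], [-1, -1, 2, -1, 0, 0], [0, 0, -1, 2, 0, -1], [0, 0, 0, 0, 2, -1], [0, 0, 0, -1, -1, 2]].
All simple roots have the same length, so the diagram is simply laced. The associated Dynkin diagram is a chain of 4 nodes with a fork of two nodes at one end (D_6), so the type is D_6 (the algebra so(12)).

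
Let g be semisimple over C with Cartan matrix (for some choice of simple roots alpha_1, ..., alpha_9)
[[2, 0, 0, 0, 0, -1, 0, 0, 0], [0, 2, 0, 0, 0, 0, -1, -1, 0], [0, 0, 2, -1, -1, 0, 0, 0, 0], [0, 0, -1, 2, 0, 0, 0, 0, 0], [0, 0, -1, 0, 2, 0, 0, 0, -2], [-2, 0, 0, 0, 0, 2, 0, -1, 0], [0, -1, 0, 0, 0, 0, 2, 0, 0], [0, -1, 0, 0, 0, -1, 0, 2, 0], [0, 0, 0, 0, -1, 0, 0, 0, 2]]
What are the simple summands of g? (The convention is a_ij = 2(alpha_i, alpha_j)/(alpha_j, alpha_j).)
The diagram associated to this matrix has two connected components: the simple roots {alpha_3, alpha_4, alpha_5, alpha_9} form a chain of 4 nodes with a double edge at one end; the terminal node there is the unique short simple root (B_4), and {alpha_1, alpha_2, alpha_6, alpha_7, alpha_8} form a chain of 5 nodes with a double edge at one end; the terminal node there is the unique short simple root (B_5). A semisimple Lie algebra decomposes uniquely as the direct sum of simple ideals, one per connected component of its Dynkin diagram, so g ≅ B_4 ⊕ B_5 (dimension 36 + 55 = 91).

B_4 (so(9)) ⊕ B_5 (so(11))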